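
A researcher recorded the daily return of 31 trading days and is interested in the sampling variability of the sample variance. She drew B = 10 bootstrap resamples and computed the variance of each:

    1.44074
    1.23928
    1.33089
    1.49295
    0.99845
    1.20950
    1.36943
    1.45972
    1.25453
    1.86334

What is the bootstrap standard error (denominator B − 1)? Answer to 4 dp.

Bootstrap SE is the standard deviation of the 10 replicate variances.
Mean of replicates: (1.44074 + 1.23928 + 1.33089 + 1.49295 + 0.99845 + 1.20950 + 1.36943 + 1.45972 + 1.25453 + 1.86334) / 10 = 13.658830 / 10 = 1.365883
Sum of squared deviations: (+0.074857)² + (−0.126603)² + (−0.034993)² + (+0.127067)² + (−0.367433)² + (−0.156383)² + (+0.003547)² + (+0.093837)² + (−0.111353)² + (+0.497457)² = 0.467146
Variance = 0.467146 / 9 = 0.051905
SE* = √0.051905

SE* = 0.2278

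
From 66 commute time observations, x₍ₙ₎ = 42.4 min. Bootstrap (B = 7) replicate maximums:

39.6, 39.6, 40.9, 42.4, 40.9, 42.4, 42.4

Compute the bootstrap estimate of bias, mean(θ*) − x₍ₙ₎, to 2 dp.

bias = −1.23

mean(θ*) = (39.6 + 39.6 + 40.9 + 42.4 + 40.9 + 42.4 + 42.4) / 7 = 41.171
bias = 41.171 − 42.4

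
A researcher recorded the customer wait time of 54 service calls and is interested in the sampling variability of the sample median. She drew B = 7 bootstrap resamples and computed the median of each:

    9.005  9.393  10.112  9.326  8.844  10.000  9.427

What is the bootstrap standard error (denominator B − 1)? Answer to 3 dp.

SE* = 0.470

Bootstrap SE is the standard deviation of the 7 replicate medians.
Mean of replicates: (9.005 + 9.393 + 10.112 + 9.326 + 8.844 + 10.000 + 9.427) / 7 = 66.1070 / 7 = 9.4439
Sum of squared deviations: (−0.4389)² + (−0.0509)² + (+0.6681)² + (−0.1179)² + (−0.5999)² + (+0.5561)² + (−0.0169)² = 1.3249
Variance = 1.3249 / 6 = 0.2208
SE* = √0.2208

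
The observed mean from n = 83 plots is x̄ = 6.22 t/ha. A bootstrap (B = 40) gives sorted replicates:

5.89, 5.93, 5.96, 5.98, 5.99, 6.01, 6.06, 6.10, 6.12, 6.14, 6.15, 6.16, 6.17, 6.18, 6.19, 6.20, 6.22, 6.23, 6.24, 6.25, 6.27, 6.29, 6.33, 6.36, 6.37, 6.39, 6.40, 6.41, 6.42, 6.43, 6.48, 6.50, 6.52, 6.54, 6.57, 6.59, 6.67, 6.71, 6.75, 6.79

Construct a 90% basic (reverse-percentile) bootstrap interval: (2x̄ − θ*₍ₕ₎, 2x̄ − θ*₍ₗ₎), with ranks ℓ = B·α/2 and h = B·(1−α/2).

Percentile endpoints at ranks 2 and 38: θ*₍2₎ = 5.93, θ*₍38₎ = 6.71.
Basic interval reflects these around x̄:
  lower = 2 × 6.22 − 6.71 = 5.73
  upper = 2 × 6.22 − 5.93 = 6.51

(5.73, 6.51)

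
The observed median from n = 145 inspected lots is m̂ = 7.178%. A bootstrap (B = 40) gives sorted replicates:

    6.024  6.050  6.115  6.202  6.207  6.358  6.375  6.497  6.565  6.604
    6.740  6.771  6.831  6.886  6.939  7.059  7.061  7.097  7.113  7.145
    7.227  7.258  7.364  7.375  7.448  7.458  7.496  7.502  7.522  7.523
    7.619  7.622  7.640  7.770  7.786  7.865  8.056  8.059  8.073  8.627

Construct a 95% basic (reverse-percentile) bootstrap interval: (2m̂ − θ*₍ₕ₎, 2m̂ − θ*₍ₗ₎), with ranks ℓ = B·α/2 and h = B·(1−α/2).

Percentile endpoints at ranks 1 and 39: θ*₍1₎ = 6.024, θ*₍39₎ = 8.073.
Basic interval reflects these around m̂:
  lower = 2 × 7.178 − 8.073 = 6.283
  upper = 2 × 7.178 − 6.024 = 8.332

(6.283, 8.332)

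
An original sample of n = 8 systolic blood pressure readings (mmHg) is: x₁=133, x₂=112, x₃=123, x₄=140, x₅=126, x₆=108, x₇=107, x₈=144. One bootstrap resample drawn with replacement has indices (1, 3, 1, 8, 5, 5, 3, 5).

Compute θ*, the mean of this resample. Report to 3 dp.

θ* = 129.250

Resample values: 133, 123, 133, 144, 126, 126, 123, 126.
Mean = (133 + 123 + 133 + 144 + 126 + 126 + 123 + 126) / 8 = 1034.0 / 8 = 129.250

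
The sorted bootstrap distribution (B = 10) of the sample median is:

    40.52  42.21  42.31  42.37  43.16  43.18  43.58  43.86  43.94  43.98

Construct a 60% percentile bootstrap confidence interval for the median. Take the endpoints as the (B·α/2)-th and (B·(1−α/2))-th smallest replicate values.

(42.21, 43.86)

α = 0.40; lower rank = 10 × 0.200 = 2; upper rank = 10 × 0.800 = 8.
The 2nd smallest replicate is 42.21; the 8th is 43.86.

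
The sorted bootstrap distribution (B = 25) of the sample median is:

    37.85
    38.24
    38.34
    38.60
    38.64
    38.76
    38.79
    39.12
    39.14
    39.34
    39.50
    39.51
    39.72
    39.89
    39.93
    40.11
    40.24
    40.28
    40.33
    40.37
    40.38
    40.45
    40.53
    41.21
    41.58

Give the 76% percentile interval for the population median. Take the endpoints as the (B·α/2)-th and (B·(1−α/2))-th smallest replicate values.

(38.34, 40.45)

α = 0.24; lower rank = 25 × 0.120 = 3; upper rank = 25 × 0.880 = 22.
The 3rd smallest replicate is 38.34; the 22nd is 40.45.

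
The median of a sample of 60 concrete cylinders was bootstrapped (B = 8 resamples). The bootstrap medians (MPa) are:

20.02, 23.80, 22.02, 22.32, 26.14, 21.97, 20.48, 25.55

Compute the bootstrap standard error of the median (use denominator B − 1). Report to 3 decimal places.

SE* = 2.215

Bootstrap SE is the standard deviation of the 8 replicate medians.
Mean of replicates: (20.02 + 23.80 + 22.02 + 22.32 + 26.14 + 21.97 + 20.48 + 25.55) / 8 = 182.3000 / 8 = 22.7875
Sum of squared deviations: (−2.7675)² + (+1.0125)² + (−0.7675)² + (−0.4675)² + (+3.3525)² + (−0.8175)² + (−2.3075)² + (+2.7625)² = 34.3554
Variance = 34.3554 / 7 = 4.9079
SE* = √4.9079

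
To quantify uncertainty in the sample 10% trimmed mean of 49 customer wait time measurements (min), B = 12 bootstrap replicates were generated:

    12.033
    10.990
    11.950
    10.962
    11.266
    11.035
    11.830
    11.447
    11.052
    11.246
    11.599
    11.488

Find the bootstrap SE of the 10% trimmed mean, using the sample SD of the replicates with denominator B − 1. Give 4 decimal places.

Bootstrap SE is the standard deviation of the 12 replicate 10% trimmed means.
Mean of replicates: (12.033 + 10.990 + 11.950 + 10.962 + 11.266 + 11.035 + 11.830 + 11.447 + 11.052 + 11.246 + 11.599 + 11.488) / 12 = 136.89800 / 12 = 11.40817
Sum of squared deviations: (+0.62483)² + (−0.41817)² + (+0.54183)² + (−0.44617)² + (−0.14217)² + (−0.37317)² + (+0.42183)² + (+0.03883)² + (−0.35617)² + (−0.16217)² + (+0.19083)² + (+0.07983)² = 1.59279
Variance = 1.59279 / 11 = 0.14480
SE* = √0.14480

SE* = 0.3805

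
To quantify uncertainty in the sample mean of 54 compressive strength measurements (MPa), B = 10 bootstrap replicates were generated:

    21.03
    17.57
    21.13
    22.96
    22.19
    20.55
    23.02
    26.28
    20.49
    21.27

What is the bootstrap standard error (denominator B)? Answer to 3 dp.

SE* = 2.129

Bootstrap SE is the standard deviation of the 10 replicate means.
Mean of replicates: (21.03 + 17.57 + 21.13 + 22.96 + 22.19 + 20.55 + 23.02 + 26.28 + 20.49 + 21.27) / 10 = 216.4900 / 10 = 21.6490
Sum of squared deviations: (−0.6190)² + (−4.0790)² + (−0.5190)² + (+1.3110)² + (+0.5410)² + (−1.0990)² + (+1.3710)² + (+4.6310)² + (−1.1590)² + (−0.3790)² = 45.3227
Variance = 45.3227 / 10 = 4.5323
SE* = √4.5323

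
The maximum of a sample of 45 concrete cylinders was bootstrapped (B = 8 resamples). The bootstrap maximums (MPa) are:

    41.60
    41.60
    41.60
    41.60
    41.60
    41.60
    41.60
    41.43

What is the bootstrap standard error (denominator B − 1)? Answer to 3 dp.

SE* = 0.060

Bootstrap SE is the standard deviation of the 8 replicate maximums.
Mean of replicates: (41.60 + 41.60 + 41.60 + 41.60 + 41.60 + 41.60 + 41.60 + 41.43) / 8 = 332.6300 / 8 = 41.5787
Sum of squared deviations: (+0.0213)² + (+0.0213)² + (+0.0213)² + (+0.0213)² + (+0.0213)² + (+0.0213)² + (+0.0213)² + (−0.1487)² = 0.0253
Variance = 0.0253 / 7 = 0.0036
SE* = √0.0036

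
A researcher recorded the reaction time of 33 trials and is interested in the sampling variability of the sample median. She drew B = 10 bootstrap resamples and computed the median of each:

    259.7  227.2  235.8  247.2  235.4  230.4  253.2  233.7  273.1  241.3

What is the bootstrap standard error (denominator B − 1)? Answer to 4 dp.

SE* = 14.5643

Bootstrap SE is the standard deviation of the 10 replicate medians.
Mean of replicates: (259.7 + 227.2 + 235.8 + 247.2 + 235.4 + 230.4 + 253.2 + 233.7 + 273.1 + 241.3) / 10 = 2437.00000 / 10 = 243.70000
Sum of squared deviations: (+16.00000)² + (−16.50000)² + (−7.90000)² + (+3.50000)² + (−8.30000)² + (−13.30000)² + (+9.50000)² + (−10.00000)² + (+29.40000)² + (−2.40000)² = 1909.06000
Variance = 1909.06000 / 9 = 212.11778
SE* = √212.11778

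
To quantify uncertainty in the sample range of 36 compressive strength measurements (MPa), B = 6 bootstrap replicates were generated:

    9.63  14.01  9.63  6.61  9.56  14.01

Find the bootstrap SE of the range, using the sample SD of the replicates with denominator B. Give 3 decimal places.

Bootstrap SE is the standard deviation of the 6 replicate ranges.
Mean of replicates: (9.63 + 14.01 + 9.63 + 6.61 + 9.56 + 14.01) / 6 = 63.4500 / 6 = 10.5750
Sum of squared deviations: (−0.9450)² + (+3.4350)² + (−0.9450)² + (−3.9650)² + (−1.0150)² + (+3.4350)² = 42.1359
Variance = 42.1359 / 6 = 7.0227
SE* = √7.0227

SE* = 2.650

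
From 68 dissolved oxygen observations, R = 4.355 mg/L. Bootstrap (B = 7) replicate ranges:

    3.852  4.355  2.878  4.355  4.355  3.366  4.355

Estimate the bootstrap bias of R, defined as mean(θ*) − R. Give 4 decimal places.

mean(θ*) = (3.852 + 4.355 + 2.878 + 4.355 + 4.355 + 3.366 + 4.355) / 7 = 3.93086
bias = 3.93086 − 4.355

bias = −0.4241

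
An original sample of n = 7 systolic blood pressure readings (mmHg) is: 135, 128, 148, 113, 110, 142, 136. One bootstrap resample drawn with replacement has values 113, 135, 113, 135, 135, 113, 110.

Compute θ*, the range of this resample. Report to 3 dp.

θ* = 25.000

Range = 135 − 110 = 25.000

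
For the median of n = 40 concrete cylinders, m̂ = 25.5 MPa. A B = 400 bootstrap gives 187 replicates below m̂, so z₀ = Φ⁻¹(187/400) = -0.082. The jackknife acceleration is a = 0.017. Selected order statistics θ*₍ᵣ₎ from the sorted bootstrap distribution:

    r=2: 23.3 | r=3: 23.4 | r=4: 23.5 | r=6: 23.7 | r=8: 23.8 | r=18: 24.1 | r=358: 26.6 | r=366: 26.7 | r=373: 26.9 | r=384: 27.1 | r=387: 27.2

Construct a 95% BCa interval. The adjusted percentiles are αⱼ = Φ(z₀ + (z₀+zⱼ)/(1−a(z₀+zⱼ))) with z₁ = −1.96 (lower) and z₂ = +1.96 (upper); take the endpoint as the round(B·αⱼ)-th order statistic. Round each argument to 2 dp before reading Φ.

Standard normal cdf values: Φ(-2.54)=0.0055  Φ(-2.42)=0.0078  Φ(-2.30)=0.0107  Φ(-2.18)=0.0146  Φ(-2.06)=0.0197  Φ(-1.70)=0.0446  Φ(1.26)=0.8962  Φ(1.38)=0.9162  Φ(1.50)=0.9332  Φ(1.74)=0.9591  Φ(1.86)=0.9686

(23.8, 27.2)

Lower: z₀ + z₁ = -0.082 + (-1.960) = -2.042; 1 − a(z₀+z₁) = 1 − (0.017)(-2.042) = 1.0347; argument = -0.082 + (-2.042)/1.0347 = -2.0555 → -2.06.
α₁ = Φ(-2.06) = 0.0197; rank = round(400 × 0.0197) = 8; θ*₍8₎ = 23.8.
Upper: z₀ + z₂ = 1.878; 1 − a(z₀+z₂) = 0.9681; argument = 1.8579 → 1.86; α₂ = 0.9686; rank = 387; θ*₍387₎ = 27.2.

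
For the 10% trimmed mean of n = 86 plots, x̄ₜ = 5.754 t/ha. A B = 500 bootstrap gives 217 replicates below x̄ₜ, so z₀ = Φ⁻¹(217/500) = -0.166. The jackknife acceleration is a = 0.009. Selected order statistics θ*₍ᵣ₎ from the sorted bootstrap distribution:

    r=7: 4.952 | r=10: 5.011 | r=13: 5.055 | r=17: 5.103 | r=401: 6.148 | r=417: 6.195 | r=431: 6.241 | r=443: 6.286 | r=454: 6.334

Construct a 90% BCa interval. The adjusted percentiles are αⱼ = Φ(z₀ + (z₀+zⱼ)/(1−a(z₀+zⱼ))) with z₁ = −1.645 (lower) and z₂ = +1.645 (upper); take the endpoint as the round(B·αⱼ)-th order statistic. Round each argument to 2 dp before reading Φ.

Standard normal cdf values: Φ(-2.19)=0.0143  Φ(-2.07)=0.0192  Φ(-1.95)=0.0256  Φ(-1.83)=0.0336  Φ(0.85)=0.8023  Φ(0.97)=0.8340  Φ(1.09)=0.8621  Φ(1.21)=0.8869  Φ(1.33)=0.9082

(5.055, 6.334)

Lower: z₀ + z₁ = -0.166 + (-1.645) = -1.811; 1 − a(z₀+z₁) = 1 − (0.009)(-1.811) = 1.0163; argument = -0.166 + (-1.811)/1.0163 = -1.9480 → -1.95.
α₁ = Φ(-1.95) = 0.0256; rank = round(500 × 0.0256) = 13; θ*₍13₎ = 5.055.
Upper: z₀ + z₂ = 1.479; 1 − a(z₀+z₂) = 0.9867; argument = 1.3330 → 1.33; α₂ = 0.9082; rank = 454; θ*₍454₎ = 6.334.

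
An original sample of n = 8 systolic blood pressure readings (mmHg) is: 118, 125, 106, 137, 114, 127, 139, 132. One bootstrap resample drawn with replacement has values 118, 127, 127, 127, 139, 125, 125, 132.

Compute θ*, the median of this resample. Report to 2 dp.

θ* = 127.00

Sorted: 118, 125, 125, 127, 127, 127, 132, 139
Median = average of the two middle values = 127.00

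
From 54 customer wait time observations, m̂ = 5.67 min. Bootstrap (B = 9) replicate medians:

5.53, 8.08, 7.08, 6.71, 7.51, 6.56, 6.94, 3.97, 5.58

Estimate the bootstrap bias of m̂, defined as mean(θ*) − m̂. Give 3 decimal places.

bias = +0.770

mean(θ*) = (5.53 + 8.08 + 7.08 + 6.71 + 7.51 + 6.56 + 6.94 + 3.97 + 5.58) / 9 = 6.4400
bias = 6.4400 − 5.67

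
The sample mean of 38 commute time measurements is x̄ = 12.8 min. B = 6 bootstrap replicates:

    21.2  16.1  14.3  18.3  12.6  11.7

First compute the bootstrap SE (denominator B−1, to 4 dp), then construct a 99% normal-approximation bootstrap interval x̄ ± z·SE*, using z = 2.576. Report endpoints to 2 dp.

Mean of replicates = 15.7000; sum of squared deviations = 64.7400; SE* = √(64.7400/5) = 3.5983
Margin = 2.576 × 3.5983 = 9.269
Interval: 12.8 ± 9.269

(3.53, 22.07)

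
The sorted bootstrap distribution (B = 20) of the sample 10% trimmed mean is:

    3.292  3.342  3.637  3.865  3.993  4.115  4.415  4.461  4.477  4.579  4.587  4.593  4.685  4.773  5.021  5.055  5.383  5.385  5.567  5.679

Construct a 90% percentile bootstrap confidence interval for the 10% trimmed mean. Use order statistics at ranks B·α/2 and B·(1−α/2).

(3.292, 5.567)

α = 0.10; lower rank = 20 × 0.050 = 1; upper rank = 20 × 0.950 = 19.
The 1st smallest replicate is 3.292; the 19th is 5.567.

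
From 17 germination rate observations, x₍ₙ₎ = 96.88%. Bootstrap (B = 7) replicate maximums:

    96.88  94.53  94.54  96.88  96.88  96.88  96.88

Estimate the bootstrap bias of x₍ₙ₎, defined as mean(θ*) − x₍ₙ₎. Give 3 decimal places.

bias = −0.670

mean(θ*) = (96.88 + 94.53 + 94.54 + 96.88 + 96.88 + 96.88 + 96.88) / 7 = 96.2100
bias = 96.2100 − 96.88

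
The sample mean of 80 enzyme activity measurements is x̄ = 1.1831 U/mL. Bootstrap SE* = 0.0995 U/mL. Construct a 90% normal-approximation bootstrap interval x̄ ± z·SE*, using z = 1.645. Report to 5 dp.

Margin = 1.645 × 0.0995 = 0.163678
Interval: 1.1831 ± 0.163678

(1.01942, 1.34678)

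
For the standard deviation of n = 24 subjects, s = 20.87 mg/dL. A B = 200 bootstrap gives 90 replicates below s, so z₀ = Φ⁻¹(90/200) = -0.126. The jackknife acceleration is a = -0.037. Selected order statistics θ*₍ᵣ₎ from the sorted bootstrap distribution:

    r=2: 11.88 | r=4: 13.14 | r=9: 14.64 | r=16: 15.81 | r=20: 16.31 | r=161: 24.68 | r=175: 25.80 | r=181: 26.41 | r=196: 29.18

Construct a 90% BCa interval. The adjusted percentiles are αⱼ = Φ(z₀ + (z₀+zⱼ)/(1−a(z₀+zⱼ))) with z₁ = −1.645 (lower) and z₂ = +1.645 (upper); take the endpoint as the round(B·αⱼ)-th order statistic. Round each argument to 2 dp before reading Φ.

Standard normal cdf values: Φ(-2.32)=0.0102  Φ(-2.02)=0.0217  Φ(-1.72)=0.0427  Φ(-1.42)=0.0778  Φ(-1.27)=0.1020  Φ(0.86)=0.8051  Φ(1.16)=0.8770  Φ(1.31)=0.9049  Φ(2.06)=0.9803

Lower: z₀ + z₁ = -0.126 + (-1.645) = -1.771; 1 − a(z₀+z₁) = 1 − (-0.037)(-1.771) = 0.9345; argument = -0.126 + (-1.771)/0.9345 = -2.0212 → -2.02.
α₁ = Φ(-2.02) = 0.0217; rank = round(200 × 0.0217) = 4; θ*₍4₎ = 13.14.
Upper: z₀ + z₂ = 1.519; 1 − a(z₀+z₂) = 1.0562; argument = 1.3122 → 1.31; α₂ = 0.9049; rank = 181; θ*₍181₎ = 26.41.

(13.14, 26.41)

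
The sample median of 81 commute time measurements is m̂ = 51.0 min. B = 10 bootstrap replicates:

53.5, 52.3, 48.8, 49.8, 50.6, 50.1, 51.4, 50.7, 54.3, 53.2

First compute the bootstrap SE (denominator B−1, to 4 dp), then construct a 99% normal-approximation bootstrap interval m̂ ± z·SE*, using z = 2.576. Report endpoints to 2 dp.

(46.38, 55.62)

Mean of replicates = 51.4700; sum of squared deviations = 28.9610; SE* = √(28.9610/9) = 1.7938
Margin = 2.576 × 1.7938 = 4.621
Interval: 51.0 ± 4.621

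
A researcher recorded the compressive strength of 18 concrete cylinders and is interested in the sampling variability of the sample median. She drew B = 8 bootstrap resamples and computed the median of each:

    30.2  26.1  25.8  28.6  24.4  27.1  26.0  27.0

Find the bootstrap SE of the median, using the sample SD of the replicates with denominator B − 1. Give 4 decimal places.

Bootstrap SE is the standard deviation of the 8 replicate medians.
Mean of replicates: (30.2 + 26.1 + 25.8 + 28.6 + 24.4 + 27.1 + 26.0 + 27.0) / 8 = 215.20000 / 8 = 26.90000
Sum of squared deviations: (+3.30000)² + (−0.80000)² + (−1.10000)² + (+1.70000)² + (−2.50000)² + (+0.20000)² + (−0.90000)² + (+0.10000)² = 22.74000
Variance = 22.74000 / 7 = 3.24857
SE* = √3.24857

SE* = 1.8024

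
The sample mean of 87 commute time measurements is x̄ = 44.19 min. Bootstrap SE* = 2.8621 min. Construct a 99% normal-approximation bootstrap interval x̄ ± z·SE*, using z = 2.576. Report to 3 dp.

Margin = 2.576 × 2.8621 = 7.3728
Interval: 44.19 ± 7.3728

(36.817, 51.563)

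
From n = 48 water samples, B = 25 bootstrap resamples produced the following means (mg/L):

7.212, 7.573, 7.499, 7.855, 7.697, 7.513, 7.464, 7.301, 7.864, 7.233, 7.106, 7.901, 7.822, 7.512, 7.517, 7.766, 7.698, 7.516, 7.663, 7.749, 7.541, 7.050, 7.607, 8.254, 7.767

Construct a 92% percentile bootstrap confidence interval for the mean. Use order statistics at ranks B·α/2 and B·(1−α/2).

(7.050, 7.901)

Sorted replicates: 7.050, 7.106, 7.212, 7.233, 7.301, 7.464, 7.499, 7.512, 7.513, 7.516, 7.517, 7.541, 7.573, 7.607, 7.663, 7.697, 7.698, 7.749, 7.766, 7.767, 7.822, 7.855, 7.864, 7.901, 8.254
α = 0.08; lower rank = 25 × 0.040 = 1; upper rank = 25 × 0.960 = 24.
The 1st smallest replicate is 7.050; the 24th is 7.901.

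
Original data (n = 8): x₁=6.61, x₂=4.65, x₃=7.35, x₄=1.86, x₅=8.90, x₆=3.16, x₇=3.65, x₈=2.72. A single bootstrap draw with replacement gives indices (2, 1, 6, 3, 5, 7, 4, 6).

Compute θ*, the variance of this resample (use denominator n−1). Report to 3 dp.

θ* = 5.978

Resample values: 4.65, 6.61, 3.16, 7.35, 8.90, 3.65, 1.86, 3.16.
Mean = 4.9175; sum of squared deviations = 41.8460
s² = 41.8460 / 7 = 5.9780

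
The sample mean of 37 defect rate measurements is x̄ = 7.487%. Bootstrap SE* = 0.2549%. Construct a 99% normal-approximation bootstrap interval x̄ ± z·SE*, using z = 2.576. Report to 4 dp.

Margin = 2.576 × 0.2549 = 0.65662
Interval: 7.487 ± 0.65662

(6.8304, 8.1436)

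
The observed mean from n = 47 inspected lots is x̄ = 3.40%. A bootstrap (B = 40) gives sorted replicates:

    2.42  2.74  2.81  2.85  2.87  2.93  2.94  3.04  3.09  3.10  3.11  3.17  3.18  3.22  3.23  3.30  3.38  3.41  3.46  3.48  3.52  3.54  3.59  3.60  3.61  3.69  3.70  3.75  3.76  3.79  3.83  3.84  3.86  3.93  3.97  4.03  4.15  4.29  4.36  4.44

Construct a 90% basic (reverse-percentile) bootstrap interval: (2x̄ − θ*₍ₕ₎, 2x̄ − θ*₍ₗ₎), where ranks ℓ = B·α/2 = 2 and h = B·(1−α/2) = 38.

Percentile endpoints at ranks 2 and 38: θ*₍2₎ = 2.74, θ*₍38₎ = 4.29.
Basic interval reflects these around x̄:
  lower = 2 × 3.40 − 4.29 = 2.51
  upper = 2 × 3.40 − 2.74 = 4.06

(2.51, 4.06)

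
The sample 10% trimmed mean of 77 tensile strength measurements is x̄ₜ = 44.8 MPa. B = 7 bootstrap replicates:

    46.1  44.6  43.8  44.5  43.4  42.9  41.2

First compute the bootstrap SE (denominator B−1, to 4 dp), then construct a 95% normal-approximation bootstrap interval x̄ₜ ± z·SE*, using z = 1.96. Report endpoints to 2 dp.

Mean of replicates = 43.7857; sum of squared deviations = 14.1486; SE* = √(14.1486/6) = 1.5356
Margin = 1.96 × 1.5356 = 3.010
Interval: 44.8 ± 3.010

(41.79, 47.81)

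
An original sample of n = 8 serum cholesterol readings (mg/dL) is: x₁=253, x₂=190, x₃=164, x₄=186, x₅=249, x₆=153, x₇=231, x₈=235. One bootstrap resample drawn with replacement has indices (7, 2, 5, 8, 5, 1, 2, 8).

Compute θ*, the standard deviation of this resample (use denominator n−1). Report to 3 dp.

Resample values: 231, 190, 249, 235, 249, 253, 190, 235.
Mean = 229.0000; sum of squared deviations = 4494.0000
s² = 4494.0000 / 7 = 642.0000
s = √642.0000 = 25.338

θ* = 25.338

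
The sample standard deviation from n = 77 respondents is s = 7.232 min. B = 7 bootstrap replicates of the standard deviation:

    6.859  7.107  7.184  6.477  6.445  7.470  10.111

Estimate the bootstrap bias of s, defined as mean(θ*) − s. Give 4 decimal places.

bias = +0.1470

mean(θ*) = (6.859 + 7.107 + 7.184 + 6.477 + 6.445 + 7.470 + 10.111) / 7 = 7.37900
bias = 7.37900 − 7.232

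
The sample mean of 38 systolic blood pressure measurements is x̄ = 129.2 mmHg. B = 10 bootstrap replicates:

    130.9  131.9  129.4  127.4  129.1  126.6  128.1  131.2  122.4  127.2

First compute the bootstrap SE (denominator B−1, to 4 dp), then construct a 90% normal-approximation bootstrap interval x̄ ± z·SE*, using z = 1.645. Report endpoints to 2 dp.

Mean of replicates = 128.4200; sum of squared deviations = 69.5960; SE* = √(69.5960/9) = 2.7808
Margin = 1.645 × 2.7808 = 4.574
Interval: 129.2 ± 4.574

(124.63, 133.77)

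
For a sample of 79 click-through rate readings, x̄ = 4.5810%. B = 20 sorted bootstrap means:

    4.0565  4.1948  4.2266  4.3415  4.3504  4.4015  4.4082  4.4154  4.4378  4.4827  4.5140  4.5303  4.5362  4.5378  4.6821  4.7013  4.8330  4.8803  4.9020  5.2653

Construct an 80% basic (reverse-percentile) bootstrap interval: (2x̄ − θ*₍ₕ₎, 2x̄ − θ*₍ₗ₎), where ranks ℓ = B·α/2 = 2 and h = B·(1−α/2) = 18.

Percentile endpoints at ranks 2 and 18: θ*₍2₎ = 4.1948, θ*₍18₎ = 4.8803.
Basic interval reflects these around x̄:
  lower = 2 × 4.5810 − 4.8803 = 4.2817
  upper = 2 × 4.5810 − 4.1948 = 4.9672

(4.2817, 4.9672)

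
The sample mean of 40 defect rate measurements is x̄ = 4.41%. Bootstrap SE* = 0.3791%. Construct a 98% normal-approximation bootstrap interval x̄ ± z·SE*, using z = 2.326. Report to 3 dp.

Margin = 2.326 × 0.3791 = 0.8818
Interval: 4.41 ± 0.8818

(3.528, 5.292)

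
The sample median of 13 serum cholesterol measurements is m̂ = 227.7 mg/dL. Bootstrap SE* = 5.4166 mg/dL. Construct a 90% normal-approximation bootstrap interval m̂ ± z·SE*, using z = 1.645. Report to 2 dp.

(218.79, 236.61)

Margin = 1.645 × 5.4166 = 8.910
Interval: 227.7 ± 8.910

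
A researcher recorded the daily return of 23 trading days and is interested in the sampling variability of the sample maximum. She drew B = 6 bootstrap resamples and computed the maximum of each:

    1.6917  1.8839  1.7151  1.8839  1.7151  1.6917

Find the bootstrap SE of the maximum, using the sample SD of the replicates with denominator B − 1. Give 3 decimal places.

Bootstrap SE is the standard deviation of the 6 replicate maximums.
Mean of replicates: (1.6917 + 1.8839 + 1.7151 + 1.8839 + 1.7151 + 1.6917) / 6 = 10.58140 / 6 = 1.76357
Sum of squared deviations: (−0.07187)² + (+0.12033)² + (−0.04847)² + (+0.12033)² + (−0.04847)² + (−0.07187)² = 0.04399
Variance = 0.04399 / 5 = 0.00880
SE* = √0.00880

SE* = 0.094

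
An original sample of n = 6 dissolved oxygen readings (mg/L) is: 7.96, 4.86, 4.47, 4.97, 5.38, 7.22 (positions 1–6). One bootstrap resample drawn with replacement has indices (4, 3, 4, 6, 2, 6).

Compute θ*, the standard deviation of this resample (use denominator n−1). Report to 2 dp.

θ* = 1.25

Resample values: 4.97, 4.47, 4.97, 7.22, 4.86, 7.22.
Mean = 5.6183; sum of squared deviations = 7.8651
s² = 7.8651 / 5 = 1.5730
s = √1.5730 = 1.25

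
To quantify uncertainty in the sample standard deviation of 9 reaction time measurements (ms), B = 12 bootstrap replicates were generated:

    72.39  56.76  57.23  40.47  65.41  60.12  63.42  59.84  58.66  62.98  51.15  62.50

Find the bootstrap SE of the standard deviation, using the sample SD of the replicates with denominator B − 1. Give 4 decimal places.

SE* = 7.8769

Bootstrap SE is the standard deviation of the 12 replicate standard deviations.
Mean of replicates: (72.39 + 56.76 + 57.23 + 40.47 + 65.41 + 60.12 + 63.42 + 59.84 + 58.66 + 62.98 + 51.15 + 62.50) / 12 = 710.93000 / 12 = 59.24417
Sum of squared deviations: (+13.14583)² + (−2.48417)² + (−2.01417)² + (−18.77417)² + (+6.16583)² + (+0.87583)² + (+4.17583)² + (+0.59583)² + (−0.58417)² + (+3.73583)² + (−8.09417)² + (+3.25583)² = 682.50109
Variance = 682.50109 / 11 = 62.04555
SE* = √62.04555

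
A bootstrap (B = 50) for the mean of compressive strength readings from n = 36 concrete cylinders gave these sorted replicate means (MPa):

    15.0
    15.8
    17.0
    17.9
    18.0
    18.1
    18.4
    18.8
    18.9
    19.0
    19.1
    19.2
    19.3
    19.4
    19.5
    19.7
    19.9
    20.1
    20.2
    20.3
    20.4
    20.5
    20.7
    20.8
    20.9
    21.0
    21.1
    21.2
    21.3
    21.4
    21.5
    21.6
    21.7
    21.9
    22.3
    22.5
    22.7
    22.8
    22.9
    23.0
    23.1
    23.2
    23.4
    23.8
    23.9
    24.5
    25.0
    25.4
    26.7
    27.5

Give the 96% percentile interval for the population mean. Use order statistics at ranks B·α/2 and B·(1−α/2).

α = 0.04; lower rank = 50 × 0.020 = 1; upper rank = 50 × 0.980 = 49.
The 1st smallest replicate is 15.0; the 49th is 26.7.

(15.0, 26.7)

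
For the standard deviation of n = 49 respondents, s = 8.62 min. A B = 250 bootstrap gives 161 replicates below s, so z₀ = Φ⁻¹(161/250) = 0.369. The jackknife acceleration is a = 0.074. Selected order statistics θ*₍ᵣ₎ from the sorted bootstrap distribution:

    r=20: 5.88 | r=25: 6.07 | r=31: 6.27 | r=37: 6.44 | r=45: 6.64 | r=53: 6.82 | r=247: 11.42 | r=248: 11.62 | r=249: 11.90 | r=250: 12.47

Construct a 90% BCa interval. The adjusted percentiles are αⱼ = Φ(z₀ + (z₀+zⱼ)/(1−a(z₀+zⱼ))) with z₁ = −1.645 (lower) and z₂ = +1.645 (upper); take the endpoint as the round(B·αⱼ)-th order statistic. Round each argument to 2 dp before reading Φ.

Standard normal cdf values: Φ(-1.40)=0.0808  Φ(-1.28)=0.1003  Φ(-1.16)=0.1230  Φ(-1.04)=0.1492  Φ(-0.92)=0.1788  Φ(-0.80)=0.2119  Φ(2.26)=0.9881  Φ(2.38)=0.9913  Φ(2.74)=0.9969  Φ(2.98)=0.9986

Lower: z₀ + z₁ = 0.369 + (-1.645) = -1.276; 1 − a(z₀+z₁) = 1 − (0.074)(-1.276) = 1.0944; argument = 0.369 + (-1.276)/1.0944 = -0.7969 → -0.80.
α₁ = Φ(-0.80) = 0.2119; rank = round(250 × 0.2119) = 53; θ*₍53₎ = 6.82.
Upper: z₀ + z₂ = 2.014; 1 − a(z₀+z₂) = 0.8510; argument = 2.7357 → 2.74; α₂ = 0.9969; rank = 249; θ*₍249₎ = 11.90.

(6.82, 11.90)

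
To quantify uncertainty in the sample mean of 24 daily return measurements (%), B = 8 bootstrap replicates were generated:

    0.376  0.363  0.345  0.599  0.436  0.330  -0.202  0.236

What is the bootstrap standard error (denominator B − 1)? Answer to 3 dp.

Bootstrap SE is the standard deviation of the 8 replicate means.
Mean of replicates: (0.376 + 0.363 + 0.345 + 0.599 + 0.436 + 0.330 + (-0.202) + 0.236) / 8 = 2.4830 / 8 = 0.3104
Sum of squared deviations: (+0.0656)² + (+0.0526)² + (+0.0346)² + (+0.2886)² + (+0.1256)² + (+0.0196)² + (−0.5124)² + (−0.0744)² = 0.3758
Variance = 0.3758 / 7 = 0.0537
SE* = √0.0537

SE* = 0.232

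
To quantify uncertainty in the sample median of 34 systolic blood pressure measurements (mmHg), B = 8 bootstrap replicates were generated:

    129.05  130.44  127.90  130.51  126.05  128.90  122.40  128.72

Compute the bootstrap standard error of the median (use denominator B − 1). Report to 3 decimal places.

Bootstrap SE is the standard deviation of the 8 replicate medians.
Mean of replicates: (129.05 + 130.44 + 127.90 + 130.51 + 126.05 + 128.90 + 122.40 + 128.72) / 8 = 1023.9700 / 8 = 127.9963
Sum of squared deviations: (+1.0538)² + (+2.4437)² + (−0.0962)² + (+2.5137)² + (−1.9463)² + (+0.9038)² + (−5.5962)² + (+0.7237)² = 49.8570
Variance = 49.8570 / 7 = 7.1224
SE* = √7.1224

SE* = 2.669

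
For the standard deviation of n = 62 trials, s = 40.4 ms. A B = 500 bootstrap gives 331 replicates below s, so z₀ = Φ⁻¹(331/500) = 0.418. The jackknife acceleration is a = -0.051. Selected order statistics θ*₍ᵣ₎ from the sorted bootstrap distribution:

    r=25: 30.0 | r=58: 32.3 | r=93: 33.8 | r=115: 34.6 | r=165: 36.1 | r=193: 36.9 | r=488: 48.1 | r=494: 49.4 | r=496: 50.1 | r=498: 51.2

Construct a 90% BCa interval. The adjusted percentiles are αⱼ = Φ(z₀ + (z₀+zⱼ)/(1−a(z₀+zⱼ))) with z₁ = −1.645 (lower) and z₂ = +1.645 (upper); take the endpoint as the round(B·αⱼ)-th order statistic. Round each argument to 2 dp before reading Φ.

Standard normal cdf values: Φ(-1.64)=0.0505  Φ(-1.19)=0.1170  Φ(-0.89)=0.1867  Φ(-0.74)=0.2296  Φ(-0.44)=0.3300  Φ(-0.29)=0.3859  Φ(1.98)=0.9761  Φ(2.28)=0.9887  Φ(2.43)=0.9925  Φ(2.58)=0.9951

Lower: z₀ + z₁ = 0.418 + (-1.645) = -1.227; 1 − a(z₀+z₁) = 1 − (-0.051)(-1.227) = 0.9374; argument = 0.418 + (-1.227)/0.9374 = -0.8909 → -0.89.
α₁ = Φ(-0.89) = 0.1867; rank = round(500 × 0.1867) = 93; θ*₍93₎ = 33.8.
Upper: z₀ + z₂ = 2.063; 1 − a(z₀+z₂) = 1.1052; argument = 2.2846 → 2.28; α₂ = 0.9887; rank = 494; θ*₍494₎ = 49.4.

(33.8, 49.4)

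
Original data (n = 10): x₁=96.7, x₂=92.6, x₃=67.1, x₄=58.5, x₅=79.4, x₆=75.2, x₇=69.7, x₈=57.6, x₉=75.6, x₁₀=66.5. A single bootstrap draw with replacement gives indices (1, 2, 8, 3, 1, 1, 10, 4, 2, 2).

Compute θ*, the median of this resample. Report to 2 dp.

θ* = 92.60

Resample values: 96.7, 92.6, 57.6, 67.1, 96.7, 96.7, 66.5, 58.5, 92.6, 92.6.
Sorted: 57.6, 58.5, 66.5, 67.1, 92.6, 92.6, 92.6, 96.7, 96.7, 96.7
Median = average of the two middle values = 92.60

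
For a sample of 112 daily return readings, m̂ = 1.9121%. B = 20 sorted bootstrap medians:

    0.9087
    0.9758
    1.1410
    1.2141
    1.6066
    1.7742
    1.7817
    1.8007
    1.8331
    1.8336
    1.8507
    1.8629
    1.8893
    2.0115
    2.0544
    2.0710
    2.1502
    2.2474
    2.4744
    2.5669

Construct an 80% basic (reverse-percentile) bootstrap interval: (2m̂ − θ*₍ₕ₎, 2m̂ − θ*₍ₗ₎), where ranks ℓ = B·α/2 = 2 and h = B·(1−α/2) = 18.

Percentile endpoints at ranks 2 and 18: θ*₍2₎ = 0.9758, θ*₍18₎ = 2.2474.
Basic interval reflects these around m̂:
  lower = 2 × 1.9121 − 2.2474 = 1.5768
  upper = 2 × 1.9121 − 0.9758 = 2.8484

(1.5768, 2.8484)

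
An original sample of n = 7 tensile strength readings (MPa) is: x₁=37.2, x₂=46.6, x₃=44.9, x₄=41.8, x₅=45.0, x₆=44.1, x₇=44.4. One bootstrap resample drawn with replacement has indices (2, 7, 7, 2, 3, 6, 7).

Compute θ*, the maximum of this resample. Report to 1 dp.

θ* = 46.6

Resample values: 46.6, 44.4, 44.4, 46.6, 44.9, 44.1, 44.4.
Maximum = 46.6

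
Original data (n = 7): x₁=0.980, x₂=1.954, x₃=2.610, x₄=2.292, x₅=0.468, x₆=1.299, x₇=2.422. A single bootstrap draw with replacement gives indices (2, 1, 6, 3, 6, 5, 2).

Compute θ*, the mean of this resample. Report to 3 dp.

Resample values: 1.954, 0.980, 1.299, 2.610, 1.299, 0.468, 1.954.
Mean = (1.954 + 0.980 + 1.299 + 2.610 + 1.299 + 0.468 + 1.954) / 7 = 10.5640 / 7 = 1.509

θ* = 1.509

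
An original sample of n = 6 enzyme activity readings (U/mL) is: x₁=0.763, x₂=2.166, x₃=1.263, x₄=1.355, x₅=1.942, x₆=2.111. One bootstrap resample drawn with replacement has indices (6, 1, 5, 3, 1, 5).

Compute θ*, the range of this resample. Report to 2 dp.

θ* = 1.35

Resample values: 2.111, 0.763, 1.942, 1.263, 0.763, 1.942.
Range = 2.111 − 0.763 = 1.35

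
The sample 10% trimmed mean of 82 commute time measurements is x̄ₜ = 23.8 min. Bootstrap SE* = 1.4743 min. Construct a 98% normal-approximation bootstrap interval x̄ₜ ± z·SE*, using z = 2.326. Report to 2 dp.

Margin = 2.326 × 1.4743 = 3.429
Interval: 23.8 ± 3.429

(20.37, 27.23)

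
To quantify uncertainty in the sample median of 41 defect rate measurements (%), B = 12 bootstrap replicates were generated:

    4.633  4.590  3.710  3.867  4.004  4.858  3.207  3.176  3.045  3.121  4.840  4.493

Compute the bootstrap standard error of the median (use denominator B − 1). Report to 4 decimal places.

SE* = 0.7078

Bootstrap SE is the standard deviation of the 12 replicate medians.
Mean of replicates: (4.633 + 4.590 + 3.710 + 3.867 + 4.004 + 4.858 + 3.207 + 3.176 + 3.045 + 3.121 + 4.840 + 4.493) / 12 = 47.54400 / 12 = 3.96200
Sum of squared deviations: (+0.67100)² + (+0.62800)² + (−0.25200)² + (−0.09500)² + (+0.04200)² + (+0.89600)² + (−0.75500)² + (−0.78600)² + (−0.91700)² + (−0.84100)² + (+0.87800)² + (+0.53100)² = 5.51057
Variance = 5.51057 / 11 = 0.50096
SE* = √0.50096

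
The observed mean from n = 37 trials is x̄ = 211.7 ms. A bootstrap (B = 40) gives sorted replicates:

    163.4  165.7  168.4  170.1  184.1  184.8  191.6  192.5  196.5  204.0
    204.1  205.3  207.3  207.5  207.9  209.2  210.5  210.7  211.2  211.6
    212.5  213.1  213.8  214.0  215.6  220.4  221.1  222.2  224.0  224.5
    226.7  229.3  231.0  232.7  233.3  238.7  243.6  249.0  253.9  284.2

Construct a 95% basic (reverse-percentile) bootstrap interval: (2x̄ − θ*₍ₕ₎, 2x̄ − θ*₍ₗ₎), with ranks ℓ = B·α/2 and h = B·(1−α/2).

(169.5, 260.0)

Percentile endpoints at ranks 1 and 39: θ*₍1₎ = 163.4, θ*₍39₎ = 253.9.
Basic interval reflects these around x̄:
  lower = 2 × 211.7 − 253.9 = 169.5
  upper = 2 × 211.7 − 163.4 = 260.0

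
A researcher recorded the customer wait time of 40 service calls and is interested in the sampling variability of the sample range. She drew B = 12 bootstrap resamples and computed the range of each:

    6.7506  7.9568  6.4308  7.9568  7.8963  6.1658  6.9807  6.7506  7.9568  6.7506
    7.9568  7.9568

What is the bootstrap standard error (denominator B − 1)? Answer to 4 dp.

SE* = 0.7110

Bootstrap SE is the standard deviation of the 12 replicate ranges.
Mean of replicates: (6.7506 + 7.9568 + 6.4308 + 7.9568 + 7.8963 + 6.1658 + 6.9807 + 6.7506 + 7.9568 + 6.7506 + 7.9568 + 7.9568) / 12 = 87.50940 / 12 = 7.29245
Sum of squared deviations: (−0.54185)² + (+0.66435)² + (−0.86165)² + (+0.66435)² + (+0.60385)² + (−1.12665)² + (−0.31175)² + (−0.54185)² + (+0.66435)² + (−0.54185)² + (+0.66435)² + (+0.66435)² = 5.56121
Variance = 5.56121 / 11 = 0.50556
SE* = √0.50556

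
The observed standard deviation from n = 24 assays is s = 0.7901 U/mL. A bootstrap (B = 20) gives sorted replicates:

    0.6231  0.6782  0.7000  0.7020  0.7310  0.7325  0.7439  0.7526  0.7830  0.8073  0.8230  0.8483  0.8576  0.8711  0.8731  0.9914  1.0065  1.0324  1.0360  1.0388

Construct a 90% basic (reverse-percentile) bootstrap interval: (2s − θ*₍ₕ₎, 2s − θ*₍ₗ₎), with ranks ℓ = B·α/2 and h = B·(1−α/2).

(0.5442, 0.9571)

Percentile endpoints at ranks 1 and 19: θ*₍1₎ = 0.6231, θ*₍19₎ = 1.0360.
Basic interval reflects these around s:
  lower = 2 × 0.7901 − 1.0360 = 0.5442
  upper = 2 × 0.7901 − 0.6231 = 0.9571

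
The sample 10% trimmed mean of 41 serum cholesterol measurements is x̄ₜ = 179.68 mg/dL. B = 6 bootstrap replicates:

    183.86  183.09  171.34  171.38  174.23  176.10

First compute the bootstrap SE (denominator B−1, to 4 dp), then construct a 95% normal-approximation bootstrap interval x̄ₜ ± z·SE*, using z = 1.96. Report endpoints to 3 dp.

Mean of replicates = 176.6667; sum of squared deviations = 155.5839; SE* = √(155.5839/5) = 5.5782
Margin = 1.96 × 5.5782 = 10.9333
Interval: 179.68 ± 10.9333

(168.747, 190.613)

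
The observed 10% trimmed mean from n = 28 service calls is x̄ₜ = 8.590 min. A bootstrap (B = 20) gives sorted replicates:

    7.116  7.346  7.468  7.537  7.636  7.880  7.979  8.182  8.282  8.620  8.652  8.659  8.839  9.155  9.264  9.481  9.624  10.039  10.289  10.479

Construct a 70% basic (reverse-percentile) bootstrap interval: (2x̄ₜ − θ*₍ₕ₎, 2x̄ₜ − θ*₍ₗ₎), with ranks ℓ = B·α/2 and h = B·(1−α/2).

(7.556, 9.712)

Percentile endpoints at ranks 3 and 17: θ*₍3₎ = 7.468, θ*₍17₎ = 9.624.
Basic interval reflects these around x̄ₜ:
  lower = 2 × 8.590 − 9.624 = 7.556
  upper = 2 × 8.590 − 7.468 = 9.712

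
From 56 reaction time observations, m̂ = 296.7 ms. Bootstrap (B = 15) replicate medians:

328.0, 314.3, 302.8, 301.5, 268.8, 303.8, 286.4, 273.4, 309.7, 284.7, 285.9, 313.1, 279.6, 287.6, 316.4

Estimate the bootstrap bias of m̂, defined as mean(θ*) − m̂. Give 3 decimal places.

mean(θ*) = (328.0 + 314.3 + 302.8 + 301.5 + 268.8 + 303.8 + 286.4 + 273.4 + 309.7 + 284.7 + 285.9 + 313.1 + 279.6 + 287.6 + 316.4) / 15 = 297.0667
bias = 297.0667 − 296.7

bias = +0.367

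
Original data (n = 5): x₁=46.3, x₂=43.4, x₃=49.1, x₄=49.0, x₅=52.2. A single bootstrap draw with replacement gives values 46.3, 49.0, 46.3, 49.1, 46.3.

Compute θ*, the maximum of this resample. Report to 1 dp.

θ* = 49.1

Maximum = 49.1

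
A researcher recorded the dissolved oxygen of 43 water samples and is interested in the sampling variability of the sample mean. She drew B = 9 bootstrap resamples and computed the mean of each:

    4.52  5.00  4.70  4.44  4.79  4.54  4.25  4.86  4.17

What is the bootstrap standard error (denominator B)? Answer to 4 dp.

SE* = 0.2614

Bootstrap SE is the standard deviation of the 9 replicate means.
Mean of replicates: (4.52 + 5.00 + 4.70 + 4.44 + 4.79 + 4.54 + 4.25 + 4.86 + 4.17) / 9 = 41.27000 / 9 = 4.58556
Sum of squared deviations: (−0.06556)² + (+0.41444)² + (+0.11444)² + (−0.14556)² + (+0.20444)² + (−0.04556)² + (−0.33556)² + (+0.27444)² + (−0.41556)² = 0.61482
Variance = 0.61482 / 9 = 0.06831
SE* = √0.06831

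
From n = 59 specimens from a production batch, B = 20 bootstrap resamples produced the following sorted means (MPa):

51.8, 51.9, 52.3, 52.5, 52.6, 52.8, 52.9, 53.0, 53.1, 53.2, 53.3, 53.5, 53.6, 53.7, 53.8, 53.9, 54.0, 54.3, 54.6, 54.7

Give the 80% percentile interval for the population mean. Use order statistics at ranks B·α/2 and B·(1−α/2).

α = 0.20; lower rank = 20 × 0.100 = 2; upper rank = 20 × 0.900 = 18.
The 2nd smallest replicate is 51.9; the 18th is 54.3.

(51.9, 54.3)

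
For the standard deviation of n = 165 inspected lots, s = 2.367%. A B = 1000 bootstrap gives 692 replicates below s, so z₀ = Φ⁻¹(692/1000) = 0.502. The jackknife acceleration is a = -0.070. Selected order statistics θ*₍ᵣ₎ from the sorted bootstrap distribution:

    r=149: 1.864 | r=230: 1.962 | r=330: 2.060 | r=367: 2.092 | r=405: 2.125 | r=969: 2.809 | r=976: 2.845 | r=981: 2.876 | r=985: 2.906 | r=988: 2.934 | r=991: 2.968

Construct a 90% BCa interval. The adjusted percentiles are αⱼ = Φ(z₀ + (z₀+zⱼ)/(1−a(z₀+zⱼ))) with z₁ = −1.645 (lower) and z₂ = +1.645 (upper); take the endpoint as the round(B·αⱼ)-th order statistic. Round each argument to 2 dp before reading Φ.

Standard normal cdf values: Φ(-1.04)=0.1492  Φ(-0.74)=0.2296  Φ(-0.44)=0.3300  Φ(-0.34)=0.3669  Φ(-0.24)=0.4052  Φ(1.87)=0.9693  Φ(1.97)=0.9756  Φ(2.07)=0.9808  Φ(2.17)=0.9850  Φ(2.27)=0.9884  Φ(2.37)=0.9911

(1.962, 2.968)

Lower: z₀ + z₁ = 0.502 + (-1.645) = -1.143; 1 − a(z₀+z₁) = 1 − (-0.070)(-1.143) = 0.9200; argument = 0.502 + (-1.143)/0.9200 = -0.7404 → -0.74.
α₁ = Φ(-0.74) = 0.2296; rank = round(1000 × 0.2296) = 230; θ*₍230₎ = 1.962.
Upper: z₀ + z₂ = 2.147; 1 − a(z₀+z₂) = 1.1503; argument = 2.3685 → 2.37; α₂ = 0.9911; rank = 991; θ*₍991₎ = 2.968.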